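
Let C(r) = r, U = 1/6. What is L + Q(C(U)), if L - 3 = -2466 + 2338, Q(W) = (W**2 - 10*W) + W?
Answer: -4553/36 ≈ -126.47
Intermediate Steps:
U = 1/6 ≈ 0.16667
Q(W) = W**2 - 9*W
L = -125 (L = 3 + (-2466 + 2338) = 3 - 128 = -125)
L + Q(C(U)) = -125 + (-9 + 1/6)/6 = -125 + (1/6)*(-53/6) = -125 - 53/36 = -4553/36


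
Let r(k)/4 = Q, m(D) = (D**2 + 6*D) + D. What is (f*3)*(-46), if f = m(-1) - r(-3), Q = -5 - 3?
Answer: -3588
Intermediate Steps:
Q = -8
m(D) = D**2 + 7*D
r(k) = -32 (r(k) = 4*(-8) = -32)
f = 26 (f = -(7 - 1) - 1*(-32) = -1*6 + 32 = -6 + 32 = 26)
(f*3)*(-46) = (26*3)*(-46) = 78*(-46) = -3588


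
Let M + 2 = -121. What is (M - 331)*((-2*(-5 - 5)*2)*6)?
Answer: -108960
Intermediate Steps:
M = -123 (M = -2 - 121 = -123)
(M - 331)*((-2*(-5 - 5)*2)*6) = (-123 - 331)*((-2*(-5 - 5)*2)*6) = -454*-2*(-10)*2*6 = -454*20*2*6 = -18160*6 = -454*240 = -108960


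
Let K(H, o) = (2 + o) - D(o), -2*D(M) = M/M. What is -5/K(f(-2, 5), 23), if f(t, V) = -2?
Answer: -10/51 ≈ -0.19608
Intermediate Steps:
D(M) = -1/2 (D(M) = -M/(2*M) = -1/2*1 = -1/2)
K(H, o) = 5/2 + o (K(H, o) = (2 + o) - 1*(-1/2) = (2 + o) + 1/2 = 5/2 + o)
-5/K(f(-2, 5), 23) = -5/(5/2 + 23) = -5/51/2 = -5*2/51 = -10/51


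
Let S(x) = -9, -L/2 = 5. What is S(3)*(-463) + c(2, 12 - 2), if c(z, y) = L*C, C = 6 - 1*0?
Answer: 4107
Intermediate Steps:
L = -10 (L = -2*5 = -10)
C = 6 (C = 6 + 0 = 6)
c(z, y) = -60 (c(z, y) = -10*6 = -60)
S(3)*(-463) + c(2, 12 - 2) = -9*(-463) - 60 = 4167 - 60 = 4107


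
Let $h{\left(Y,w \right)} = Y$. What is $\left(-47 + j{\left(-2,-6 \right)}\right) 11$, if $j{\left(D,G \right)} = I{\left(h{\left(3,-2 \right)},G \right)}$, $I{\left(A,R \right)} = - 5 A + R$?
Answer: $-748$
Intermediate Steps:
$I{\left(A,R \right)} = R - 5 A$
$j{\left(D,G \right)} = -15 + G$ ($j{\left(D,G \right)} = G - 15 = -15 + G$)
$\left(-47 + j{\left(-2,-6 \right)}\right) 11 = \left(-47 - 21\right) 11 = \left(-68\right) 11 = -748$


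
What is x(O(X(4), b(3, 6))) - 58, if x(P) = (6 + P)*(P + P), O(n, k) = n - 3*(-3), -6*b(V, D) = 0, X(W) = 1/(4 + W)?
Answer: 6977/32 ≈ 218.03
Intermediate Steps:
b(V, D) = 0 (b(V, D) = -⅙*0 = 0)
O(n, k) = 9 + n (O(n, k) = n + 9 = 9 + n)
x(P) = 2*P*(6 + P) (x(P) = (6 + P)*(2*P) = 2*P*(6 + P))
x(O(X(4), b(3, 6))) - 58 = 2*(9 + 1/(4 + 4))*(6 + (9 + 1/(4 + 4))) - 58 = 2*(9 + 1/8)*(6 + (9 + 1/8)) - 58 = 2*(9 + ⅛)*(6 + (9 + ⅛)) - 58 = 2*(73/8)*(6 + 73/8) - 58 = 2*(73/8)*(121/8) - 58 = 8833/32 - 58 = 6977/32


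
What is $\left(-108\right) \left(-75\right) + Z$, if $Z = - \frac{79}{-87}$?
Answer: $\frac{704779}{87} \approx 8100.9$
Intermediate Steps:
$Z = \frac{79}{87}$ ($Z = \left(-79\right) \left(- \frac{1}{87}\right) = \frac{79}{87} \approx 0.90805$)
$\left(-108\right) \left(-75\right) + Z = \left(-108\right) \left(-75\right) + \frac{79}{87} = 8100 + \frac{79}{87} = \frac{704779}{87}$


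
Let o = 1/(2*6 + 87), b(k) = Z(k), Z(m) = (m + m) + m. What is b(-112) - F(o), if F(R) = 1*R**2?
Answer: -3293137/9801 ≈ -336.00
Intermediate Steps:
Z(m) = 3*m (Z(m) = 2*m + m = 3*m)
b(k) = 3*k
o = 1/99 (o = 1/(12 + 87) = 1/99 ≈ 0.010101)
F(R) = R**2
b(-112) - F(o) = 3*(-112) - (1/99)**2 = -336 - 1*1/9801 = -336 - 1/9801 = -3293137/9801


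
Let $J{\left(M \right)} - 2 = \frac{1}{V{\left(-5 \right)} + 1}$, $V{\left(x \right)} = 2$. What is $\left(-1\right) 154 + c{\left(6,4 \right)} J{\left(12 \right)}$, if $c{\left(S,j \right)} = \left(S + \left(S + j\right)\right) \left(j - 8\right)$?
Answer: $- \frac{910}{3} \approx -303.33$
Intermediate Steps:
$c{\left(S,j \right)} = \left(-8 + j\right) \left(j + 2 S\right)$ ($c{\left(S,j \right)} = \left(j + 2 S\right) \left(-8 + j\right) = \left(-8 + j\right) \left(j + 2 S\right)$)
$J{\left(M \right)} = \frac{7}{3}$ ($J{\left(M \right)} = 2 + \frac{1}{2 + 1} = 2 + \frac{1}{3} = \frac{7}{3}$)
$\left(-1\right) 154 + c{\left(6,4 \right)} J{\left(12 \right)} = \left(-1\right) 154 + \left(4^{2} - 96 - 32 + 2 \cdot 6 \cdot 4\right) \frac{7}{3} = -154 + \left(16 - 96 - 32 + 48\right) \frac{7}{3} = -154 - \frac{448}{3} = - \frac{910}{3}$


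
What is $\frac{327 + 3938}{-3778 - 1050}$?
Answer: $- \frac{4265}{4828} \approx -0.88339$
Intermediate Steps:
$\frac{327 + 3938}{-3778 - 1050} = \frac{4265}{-4828} = 4265 \left(- \frac{1}{4828}\right) = - \frac{4265}{4828}$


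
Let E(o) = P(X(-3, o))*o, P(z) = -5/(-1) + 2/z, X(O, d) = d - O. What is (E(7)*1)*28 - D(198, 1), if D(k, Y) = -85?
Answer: 5521/5 ≈ 1104.2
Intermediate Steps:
P(z) = 5 + 2/z (P(z) = -5*(-1) + 2/z = 5 + 2/z)
E(o) = o*(5 + 2/(3 + o)) (E(o) = (5 + 2/(o - 1*(-3)))*o = (5 + 2/(o + 3))*o = (5 + 2/(3 + o))*o = o*(5 + 2/(3 + o)))
(E(7)*1)*28 - D(198, 1) = ((7*(17 + 5*7)/(3 + 7))*1)*28 - 1*(-85) = ((7*(17 + 35)/10)*1)*28 + 85 = ((7*(⅒)*52)*1)*28 + 85 = ((182/5)*1)*28 + 85 = (182/5)*28 + 85 = 5096/5 + 85 = 5521/5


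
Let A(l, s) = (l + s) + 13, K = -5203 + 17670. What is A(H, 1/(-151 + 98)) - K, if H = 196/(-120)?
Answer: -19804487/1590 ≈ -12456.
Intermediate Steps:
H = -49/30 (H = 196*(-1/120) = -49/30 ≈ -1.6333)
K = 12467
A(l, s) = 13 + l + s
A(H, 1/(-151 + 98)) - K = (13 - 49/30 + 1/(-151 + 98)) - 1*12467 = (13 - 49/30 + 1/(-53)) - 12467 = (13 - 49/30 - 1/53) - 12467 = 18043/1590 - 12467 = -19804487/1590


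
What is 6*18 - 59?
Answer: 49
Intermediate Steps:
6*18 - 59 = 108 - 59 = 49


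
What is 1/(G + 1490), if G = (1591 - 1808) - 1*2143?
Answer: -1/870 ≈ -0.0011494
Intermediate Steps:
G = -2360 (G = -217 - 2143 = -2360)
1/(G + 1490) = 1/(-2360 + 1490) = 1/(-870) = -1/870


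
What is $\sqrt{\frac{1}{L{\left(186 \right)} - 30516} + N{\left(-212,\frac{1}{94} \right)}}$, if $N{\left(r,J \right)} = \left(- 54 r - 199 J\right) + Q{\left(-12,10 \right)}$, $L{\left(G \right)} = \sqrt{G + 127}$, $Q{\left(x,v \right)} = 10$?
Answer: $\frac{\sqrt{3088957129076 - 101224182 \sqrt{313}}}{94 \sqrt{30516 - \sqrt{313}}} \approx 107.03$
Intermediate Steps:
$L{\left(G \right)} = \sqrt{127 + G}$
$N{\left(r,J \right)} = 10 - 199 J - 54 r$ ($N{\left(r,J \right)} = \left(- 54 r - 199 J\right) + 10 = \left(- 199 J - 54 r\right) + 10 = 10 - 199 J - 54 r$)
$\sqrt{\frac{1}{L{\left(186 \right)} - 30516} + N{\left(-212,\frac{1}{94} \right)}} = \sqrt{\frac{1}{\sqrt{127 + 186} - 30516} - \left(-11458 + \frac{199}{94}\right)} = \sqrt{\frac{1}{\sqrt{313} - 30516} + \left(10 - \frac{199}{94} + 11448\right)} = \sqrt{\frac{1}{-30516 + \sqrt{313}} + \left(10 - \frac{199}{94} + 11448\right)} = \sqrt{\frac{1}{-30516 + \sqrt{313}} + \frac{1076853}{94}} = \sqrt{\frac{1076853}{94} + \frac{1}{-30516 + \sqrt{313}}}$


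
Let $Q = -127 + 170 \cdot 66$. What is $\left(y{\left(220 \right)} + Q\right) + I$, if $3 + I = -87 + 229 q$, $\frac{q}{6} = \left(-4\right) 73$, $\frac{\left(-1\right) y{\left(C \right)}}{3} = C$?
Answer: $-390865$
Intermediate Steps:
$y{\left(C \right)} = - 3 C$
$q = -1752$ ($q = 6 \left(\left(-4\right) 73\right) = 6 \left(-292\right) = -1752$)
$I = -401298$ ($I = -3 + \left(-87 + 229 \left(-1752\right)\right) = -3 - 401295 = -401298$)
$Q = 11093$ ($Q = -127 + 11220 = 11093$)
$\left(y{\left(220 \right)} + Q\right) + I = \left(\left(-3\right) 220 + 11093\right) - 401298 = \left(-660 + 11093\right) - 401298 = 10433 - 401298 = -390865$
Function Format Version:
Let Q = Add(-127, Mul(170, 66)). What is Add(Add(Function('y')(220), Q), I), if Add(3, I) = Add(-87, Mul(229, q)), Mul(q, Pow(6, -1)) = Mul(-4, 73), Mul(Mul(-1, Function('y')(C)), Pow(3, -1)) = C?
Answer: -390865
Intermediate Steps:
Function('y')(C) = Mul(-3, C)
q = -1752 (q = Mul(6, Mul(-4, 73)) = Mul(6, -292) = -1752)
I = -401298 (I = Add(-3, Add(-87, Mul(229, -1752))) = Add(-3, Add(-87, -401208)) = Add(-3, -401295) = -401298)
Q = 11093 (Q = Add(-127, 11220) = 11093)
Add(Add(Function('y')(220), Q), I) = Add(Add(Mul(-3, 220), 11093), -401298) = Add(Add(-660, 11093), -401298) = Add(10433, -401298) = -390865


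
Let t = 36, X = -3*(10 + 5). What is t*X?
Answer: -1620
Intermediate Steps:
X = -45 (X = -3*15 = -45)
t*X = 36*(-45) = -1620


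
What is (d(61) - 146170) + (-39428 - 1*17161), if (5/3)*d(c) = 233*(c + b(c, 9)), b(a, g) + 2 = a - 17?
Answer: -941798/5 ≈ -1.8836e+5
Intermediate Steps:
b(a, g) = -19 + a (b(a, g) = -2 + (a - 17) = -2 + (-17 + a) = -19 + a)
d(c) = -13281/5 + 1398*c/5 (d(c) = 3*(233*(c + (-19 + c)))/5 = 3*(233*(-19 + 2*c))/5 = 3*(-4427 + 466*c)/5 = -13281/5 + 1398*c/5)
(d(61) - 146170) + (-39428 - 1*17161) = ((-13281/5 + (1398/5)*61) - 146170) + (-39428 - 1*17161) = ((-13281/5 + 85278/5) - 146170) + (-39428 - 17161) = (71997/5 - 146170) - 56589 = -658853/5 - 56589 = -941798/5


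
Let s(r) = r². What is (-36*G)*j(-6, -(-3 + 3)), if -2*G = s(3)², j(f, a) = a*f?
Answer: 0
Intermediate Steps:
G = -81/2 (G = -(3²)²/2 = -½*9² = -½*81 = -81/2 ≈ -40.500)
(-36*G)*j(-6, -(-3 + 3)) = (-36*(-81/2))*(-(-3 + 3)*(-6)) = 1458*(-1*0*(-6)) = 1458*(0*(-6)) = 1458*0 = 0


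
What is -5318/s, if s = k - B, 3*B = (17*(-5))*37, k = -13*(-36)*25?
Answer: -15954/38245 ≈ -0.41715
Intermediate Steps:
k = 11700 (k = 468*25 = 11700)
B = -3145/3 (B = ((17*(-5))*37)/3 = (-85*37)/3 = (1/3)*(-3145) = -3145/3 ≈ -1048.3)
s = 38245/3 (s = 11700 - 1*(-3145/3) = 11700 + 3145/3 = 38245/3 ≈ 12748.)
-5318/s = -5318/38245/3 = -5318*3/38245 = -15954/38245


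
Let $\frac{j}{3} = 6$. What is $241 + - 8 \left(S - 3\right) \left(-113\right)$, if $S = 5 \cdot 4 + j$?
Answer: $31881$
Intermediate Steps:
$j = 18$ ($j = 3 \cdot 6 = 18$)
$S = 38$ ($S = 5 \cdot 4 + 18 = 20 + 18 = 38$)
$241 + - 8 \left(S - 3\right) \left(-113\right) = 241 + - 8 \left(38 - 3\right) \left(-113\right) = 241 + \left(-8\right) 35 \left(-113\right) = 241 - -31640 = 241 + 31640 = 31881$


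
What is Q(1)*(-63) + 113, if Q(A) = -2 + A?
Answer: 176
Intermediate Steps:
Q(1)*(-63) + 113 = (-2 + 1)*(-63) + 113 = -1*(-63) + 113 = 63 + 113 = 176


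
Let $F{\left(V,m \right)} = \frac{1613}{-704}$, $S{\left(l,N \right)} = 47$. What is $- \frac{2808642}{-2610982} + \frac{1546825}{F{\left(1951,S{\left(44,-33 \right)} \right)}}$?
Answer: $- \frac{1421631480547027}{2105756983} \approx -6.7512 \cdot 10^{5}$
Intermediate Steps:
$F{\left(V,m \right)} = - \frac{1613}{704}$ ($F{\left(V,m \right)} = 1613 \left(- \frac{1}{704}\right) = - \frac{1613}{704}$)
$- \frac{2808642}{-2610982} + \frac{1546825}{F{\left(1951,S{\left(44,-33 \right)} \right)}} = - \frac{2808642}{-2610982} + \frac{1546825}{- \frac{1613}{704}} = \left(-2808642\right) \left(- \frac{1}{2610982}\right) + 1546825 \left(- \frac{704}{1613}\right) = \frac{1404321}{1305491} - \frac{1088964800}{1613} = - \frac{1421631480547027}{2105756983}$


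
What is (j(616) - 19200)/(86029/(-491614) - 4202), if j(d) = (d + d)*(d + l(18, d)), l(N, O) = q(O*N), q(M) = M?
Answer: -7079304526592/2065848057 ≈ -3426.8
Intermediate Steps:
l(N, O) = N*O (l(N, O) = O*N = N*O)
j(d) = 38*d² (j(d) = (d + d)*(d + 18*d) = (2*d)*(19*d) = 38*d²)
(j(616) - 19200)/(86029/(-491614) - 4202) = (38*616² - 19200)/(86029/(-491614) - 4202) = (38*379456 - 19200)/(86029*(-1/491614) - 4202) = (14419328 - 19200)/(-86029/491614 - 4202) = 14400128/(-2065848057/491614) = 14400128*(-491614/2065848057) = -7079304526592/2065848057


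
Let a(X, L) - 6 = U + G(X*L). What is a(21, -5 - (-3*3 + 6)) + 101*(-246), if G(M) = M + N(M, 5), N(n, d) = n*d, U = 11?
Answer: -25081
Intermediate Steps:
N(n, d) = d*n
G(M) = 6*M (G(M) = M + 5*M = 6*M)
a(X, L) = 17 + 6*L*X (a(X, L) = 6 + (11 + 6*(X*L)) = 6 + (11 + 6*(L*X)) = 6 + (11 + 6*L*X) = 17 + 6*L*X)
a(21, -5 - (-3*3 + 6)) + 101*(-246) = (17 + 6*(-5 - (-3*3 + 6))*21) + 101*(-246) = (17 + 6*(-5 - (-9 + 6))*21) - 24846 = (17 + 6*(-5 - 1*(-3))*21) - 24846 = (17 + 6*(-5 + 3)*21) - 24846 = (17 + 6*(-2)*21) - 24846 = (17 - 252) - 24846 = -235 - 24846 = -25081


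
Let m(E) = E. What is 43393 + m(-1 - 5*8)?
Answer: 43352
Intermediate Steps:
43393 + m(-1 - 5*8) = 43393 + (-1 - 5*8) = 43393 + (-1 - 40) = 43393 - 41 = 43352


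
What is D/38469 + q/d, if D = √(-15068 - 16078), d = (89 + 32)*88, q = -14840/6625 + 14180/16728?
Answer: -145567/1113248400 + I*√31146/38469 ≈ -0.00013076 + 0.0045877*I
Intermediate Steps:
q = -145567/104550 (q = -14840*1/6625 + 14180*(1/16728) = -56/25 + 3545/4182 = -145567/104550 ≈ -1.3923)
d = 10648 (d = 121*88 = 10648)
D = I*√31146 (D = √(-31146) = I*√31146 ≈ 176.48*I)
D/38469 + q/d = (I*√31146)/38469 - 145567/104550/10648 = (I*√31146)*(1/38469) - 145567/104550*1/10648 = I*√31146/38469 - 145567/1113248400 = -145567/1113248400 + I*√31146/38469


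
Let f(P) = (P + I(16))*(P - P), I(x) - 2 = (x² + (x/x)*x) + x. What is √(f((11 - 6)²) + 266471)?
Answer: √266471 ≈ 516.21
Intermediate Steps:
I(x) = 2 + x² + 2*x (I(x) = 2 + ((x² + (x/x)*x) + x) = 2 + ((x² + 1*x) + x) = 2 + ((x² + x) + x) = 2 + ((x + x²) + x) = 2 + (x² + 2*x) = 2 + x² + 2*x)
f(P) = 0 (f(P) = (P + (2 + 16² + 2*16))*(P - P) = (P + (2 + 256 + 32))*0 = (P + 290)*0 = (290 + P)*0 = 0)
√(f((11 - 6)²) + 266471) = √(0 + 266471) = √266471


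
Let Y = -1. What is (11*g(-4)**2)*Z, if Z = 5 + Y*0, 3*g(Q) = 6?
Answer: 220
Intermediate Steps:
g(Q) = 2 (g(Q) = (1/3)*6 = 2)
Z = 5 (Z = 5 - 1*0 = 5 + 0 = 5)
(11*g(-4)**2)*Z = (11*2**2)*5 = (11*4)*5 = 44*5 = 220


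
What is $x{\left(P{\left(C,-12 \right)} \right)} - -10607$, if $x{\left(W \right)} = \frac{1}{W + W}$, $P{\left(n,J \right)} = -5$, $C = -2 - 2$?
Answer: $\frac{106069}{10} \approx 10607.0$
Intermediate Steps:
$C = -4$
$x{\left(W \right)} = \frac{1}{2 W}$
$x{\left(P{\left(C,-12 \right)} \right)} - -10607 = \frac{1}{2 \left(-5\right)} - -10607 = \frac{1}{2} \left(- \frac{1}{5}\right) + 10607 = - \frac{1}{10} + 10607 = \frac{106069}{10}$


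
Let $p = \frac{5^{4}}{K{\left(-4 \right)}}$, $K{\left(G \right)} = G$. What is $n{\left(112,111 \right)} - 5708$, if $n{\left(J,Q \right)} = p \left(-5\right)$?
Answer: $- \frac{19707}{4} \approx -4926.8$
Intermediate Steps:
$p = - \frac{625}{4}$ ($p = \frac{5^{4}}{-4} = 625 \left(- \frac{1}{4}\right) = - \frac{625}{4} \approx -156.25$)
$n{\left(J,Q \right)} = \frac{3125}{4}$ ($n{\left(J,Q \right)} = \left(- \frac{625}{4}\right) \left(-5\right) = \frac{3125}{4}$)
$n{\left(112,111 \right)} - 5708 = \frac{3125}{4} - 5708 = - \frac{19707}{4}$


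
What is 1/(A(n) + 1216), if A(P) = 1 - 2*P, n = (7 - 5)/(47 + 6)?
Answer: 53/64497 ≈ 0.00082174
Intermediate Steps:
n = 2/53 ≈ 0.037736
1/(A(n) + 1216) = 1/((1 - 2*2/53) + 1216) = 1/((1 - 4/53) + 1216) = 1/(49/53 + 1216) = 1/(64497/53) = 53/64497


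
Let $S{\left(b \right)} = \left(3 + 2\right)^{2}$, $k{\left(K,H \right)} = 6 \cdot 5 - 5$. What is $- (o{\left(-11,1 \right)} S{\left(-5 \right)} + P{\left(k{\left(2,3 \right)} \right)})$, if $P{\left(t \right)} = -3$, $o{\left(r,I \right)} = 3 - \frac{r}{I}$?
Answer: $-347$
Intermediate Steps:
$k{\left(K,H \right)} = 25$ ($k{\left(K,H \right)} = 30 - 5 = 25$)
$o{\left(r,I \right)} = 3 - \frac{r}{I}$
$S{\left(b \right)} = 25$ ($S{\left(b \right)} = 5^{2} = 25$)
$- (o{\left(-11,1 \right)} S{\left(-5 \right)} + P{\left(k{\left(2,3 \right)} \right)}) = - (\left(3 - - \frac{11}{1}\right) 25 - 3) = - (\left(3 - \left(-11\right) 1\right) 25 - 3) = - (\left(3 + 11\right) 25 - 3) = - (14 \cdot 25 - 3) = - (350 - 3) = \left(-1\right) 347 = -347$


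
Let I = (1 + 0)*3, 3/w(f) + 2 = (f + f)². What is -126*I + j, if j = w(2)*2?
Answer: -2643/7 ≈ -377.57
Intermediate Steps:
w(f) = 3/(-2 + 4*f²) (w(f) = 3/(-2 + (f + f)²) = 3/(-2 + (2*f)²) = 3/(-2 + 4*f²))
I = 3 (I = 1*3 = 3)
j = 3/7 (j = (3/(2*(-1 + 2*2²)))*2 = (3/(2*(-1 + 2*4)))*2 = (3/(2*(-1 + 8)))*2 = ((3/2)/7)*2 = ((3/2)*(⅐))*2 = (3/14)*2 = 3/7 ≈ 0.42857)
-126*I + j = -126*3 + 3/7 = -18*21 + 3/7 = -378 + 3/7 = -2643/7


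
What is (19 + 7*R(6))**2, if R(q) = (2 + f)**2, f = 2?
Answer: 17161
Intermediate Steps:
R(q) = 16 (R(q) = (2 + 2)**2 = 4**2 = 16)
(19 + 7*R(6))**2 = (19 + 7*16)**2 = (19 + 112)**2 = 131**2 = 17161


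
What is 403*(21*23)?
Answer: 194649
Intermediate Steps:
403*(21*23) = 403*483 = 194649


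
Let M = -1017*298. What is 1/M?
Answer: -1/303066 ≈ -3.2996e-6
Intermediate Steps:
M = -303066
1/M = 1/(-303066) = -1/303066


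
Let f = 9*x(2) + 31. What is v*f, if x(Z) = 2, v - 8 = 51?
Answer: 2891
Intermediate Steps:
v = 59 (v = 8 + 51 = 59)
f = 49 (f = 9*2 + 31 = 18 + 31 = 49)
v*f = 59*49 = 2891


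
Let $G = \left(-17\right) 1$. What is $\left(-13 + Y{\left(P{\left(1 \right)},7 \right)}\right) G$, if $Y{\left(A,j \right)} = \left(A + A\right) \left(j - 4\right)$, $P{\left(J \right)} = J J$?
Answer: $119$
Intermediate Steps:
$P{\left(J \right)} = J^{2}$
$Y{\left(A,j \right)} = 2 A \left(-4 + j\right)$
$G = -17$
$\left(-13 + Y{\left(P{\left(1 \right)},7 \right)}\right) G = \left(-13 + 2 \cdot 1^{2} \left(-4 + 7\right)\right) \left(-17\right) = \left(-13 + 2 \cdot 1 \cdot 3\right) \left(-17\right) = \left(-13 + 6\right) \left(-17\right) = \left(-7\right) \left(-17\right) = 119$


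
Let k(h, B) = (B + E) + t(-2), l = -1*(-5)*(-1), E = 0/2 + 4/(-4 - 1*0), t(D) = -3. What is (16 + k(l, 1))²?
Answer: 169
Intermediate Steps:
E = -1 (E = 0*(½) + 4/(-4 + 0) = 0 + 4/(-4) = 0 + 4*(-¼) = 0 - 1 = -1)
l = -5 (l = 5*(-1) = -5)
k(h, B) = -4 + B (k(h, B) = (B - 1) - 3 = (-1 + B) - 3 = -4 + B)
(16 + k(l, 1))² = (16 + (-4 + 1))² = (16 - 3)² = 13² = 169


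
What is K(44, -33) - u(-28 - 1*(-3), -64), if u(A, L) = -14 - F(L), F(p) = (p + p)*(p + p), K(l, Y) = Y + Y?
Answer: 16332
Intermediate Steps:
K(l, Y) = 2*Y
F(p) = 4*p² (F(p) = (2*p)*(2*p) = 4*p²)
u(A, L) = -14 - 4*L²
K(44, -33) - u(-28 - 1*(-3), -64) = 2*(-33) - (-14 - 4*(-64)²) = -66 - (-14 - 4*4096) = -66 - (-14 - 16384) = -66 - 1*(-16398) = -66 + 16398 = 16332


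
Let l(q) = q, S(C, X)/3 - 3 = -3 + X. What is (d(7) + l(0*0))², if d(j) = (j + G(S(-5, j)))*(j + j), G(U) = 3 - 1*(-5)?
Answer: 44100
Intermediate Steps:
S(C, X) = 3*X (S(C, X) = 9 + 3*(-3 + X) = 9 + (-9 + 3*X) = 3*X)
G(U) = 8 (G(U) = 3 + 5 = 8)
d(j) = 2*j*(8 + j) (d(j) = (j + 8)*(j + j) = (8 + j)*(2*j) = 2*j*(8 + j))
(d(7) + l(0*0))² = (2*7*(8 + 7) + 0*0)² = (2*7*15 + 0)² = (210 + 0)² = 210² = 44100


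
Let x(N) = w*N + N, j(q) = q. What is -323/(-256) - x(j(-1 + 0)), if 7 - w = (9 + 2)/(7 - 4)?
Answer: 4297/768 ≈ 5.5951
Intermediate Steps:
w = 10/3 (w = 7 - (9 + 2)/(7 - 4) = 7 - 11/3 = 10/3 ≈ 3.3333)
x(N) = 13*N/3 (x(N) = 10*N/3 + N = 13*N/3)
-323/(-256) - x(j(-1 + 0)) = -323/(-256) - 13*(-1 + 0)/3 = -323*(-1/256) - 13*(-1)/3 = 323/256 - 1*(-13/3) = 323/256 + 13/3 = 4297/768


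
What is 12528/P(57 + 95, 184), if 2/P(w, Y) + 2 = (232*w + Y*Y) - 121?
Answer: 432197208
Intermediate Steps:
P(w, Y) = 2/(-123 + Y² + 232*w) (P(w, Y) = 2/(-2 + ((232*w + Y*Y) - 121)) = 2/(-2 + ((232*w + Y²) - 121)) = 2/(-2 + ((Y² + 232*w) - 121)) = 2/(-2 + (-121 + Y² + 232*w)) = 2/(-123 + Y² + 232*w))
12528/P(57 + 95, 184) = 12528/((2/(-123 + 184² + 232*(57 + 95)))) = 12528/((2/(-123 + 33856 + 232*152))) = 12528/((2/(-123 + 33856 + 35264))) = 12528/((2/68997)) = 12528/((2*(1/68997))) = 12528/(2/68997) = 12528*(68997/2) = 432197208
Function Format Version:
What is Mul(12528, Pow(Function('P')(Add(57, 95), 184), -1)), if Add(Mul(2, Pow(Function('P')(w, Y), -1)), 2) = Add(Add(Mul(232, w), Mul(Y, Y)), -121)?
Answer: 432197208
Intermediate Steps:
Function('P')(w, Y) = Mul(2, Pow(Add(-123, Pow(Y, 2), Mul(232, w)), -1)) (Function('P')(w, Y) = Mul(2, Pow(Add(-2, Add(Add(Mul(232, w), Mul(Y, Y)), -121)), -1)) = Mul(2, Pow(Add(-2, Add(Add(Mul(232, w), Pow(Y, 2)), -121)), -1)) = Mul(2, Pow(Add(-2, Add(Add(Pow(Y, 2), Mul(232, w)), -121)), -1)) = Mul(2, Pow(Add(-2, Add(-121, Pow(Y, 2), Mul(232, w))), -1)) = Mul(2, Pow(Add(-123, Pow(Y, 2), Mul(232, w)), -1)))
Mul(12528, Pow(Function('P')(Add(57, 95), 184), -1)) = Mul(12528, Pow(Mul(2, Pow(Add(-123, Pow(184, 2), Mul(232, Add(57, 95))), -1)), -1)) = Mul(12528, Pow(Mul(2, Pow(Add(-123, 33856, Mul(232, 152)), -1)), -1)) = Mul(12528, Pow(Mul(2, Pow(Add(-123, 33856, 35264), -1)), -1)) = Mul(12528, Pow(Mul(2, Pow(68997, -1)), -1)) = Mul(12528, Pow(Mul(2, Rational(1, 68997)), -1)) = Mul(12528, Pow(Rational(2, 68997), -1)) = Mul(12528, Rational(68997, 2)) = 432197208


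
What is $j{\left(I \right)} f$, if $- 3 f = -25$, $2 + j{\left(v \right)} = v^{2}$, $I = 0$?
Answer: $- \frac{50}{3} \approx -16.667$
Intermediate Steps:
$j{\left(v \right)} = -2 + v^{2}$
$f = \frac{25}{3}$ ($f = \left(- \frac{1}{3}\right) \left(-25\right) = \frac{25}{3} \approx 8.3333$)
$j{\left(I \right)} f = \left(-2 + 0^{2}\right) \frac{25}{3} = \left(-2 + 0\right) \frac{25}{3} = \left(-2\right) \frac{25}{3} = - \frac{50}{3}$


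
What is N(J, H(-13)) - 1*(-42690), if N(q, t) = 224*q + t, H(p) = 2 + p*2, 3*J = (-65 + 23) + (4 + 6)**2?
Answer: 140990/3 ≈ 46997.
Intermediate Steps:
J = 58/3 (J = ((-65 + 23) + (4 + 6)**2)/3 = (-42 + 10**2)/3 = (-42 + 100)/3 = (1/3)*58 = 58/3 ≈ 19.333)
H(p) = 2 + 2*p
N(q, t) = t + 224*q
N(J, H(-13)) - 1*(-42690) = ((2 + 2*(-13)) + 224*(58/3)) - 1*(-42690) = ((2 - 26) + 12992/3) + 42690 = (-24 + 12992/3) + 42690 = 12920/3 + 42690 = 140990/3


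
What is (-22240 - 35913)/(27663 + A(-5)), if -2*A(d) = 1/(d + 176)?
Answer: -19888326/9460745 ≈ -2.1022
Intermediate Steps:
A(d) = -1/(2*(176 + d)) (A(d) = -1/(2*(d + 176)) = -1/(2*(176 + d)))
(-22240 - 35913)/(27663 + A(-5)) = (-22240 - 35913)/(27663 - 1/(352 + 2*(-5))) = -58153/(27663 - 1/(352 - 10)) = -58153/(27663 - 1/342) = -58153/9460745/342 = -58153*342/9460745 = -19888326/9460745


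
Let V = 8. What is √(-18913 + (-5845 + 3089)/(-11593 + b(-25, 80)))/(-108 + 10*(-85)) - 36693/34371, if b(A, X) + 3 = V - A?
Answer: -1359/1273 - I*√2528692385069/11077354 ≈ -1.0676 - 0.14355*I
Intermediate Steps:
b(A, X) = 5 - A (b(A, X) = -3 + (8 - A) = 5 - A)
√(-18913 + (-5845 + 3089)/(-11593 + b(-25, 80)))/(-108 + 10*(-85)) - 36693/34371 = √(-18913 + (-5845 + 3089)/(-11593 + (5 - 1*(-25))))/(-108 + 10*(-85)) - 36693/34371 = √(-18913 - 2756/(-11593 + (5 + 25)))/(-108 - 850) - 36693*1/34371 = √(-18913 - 2756/(-11593 + 30))/(-958) - 1359/1273 = √(-18913 - 2756/(-11563))*(-1/958) - 1359/1273 = √(-18913 - 2756*(-1/11563))*(-1/958) - 1359/1273 = √(-18913 + 2756/11563)*(-1/958) - 1359/1273 = √(-218688263/11563)*(-1/958) - 1359/1273 = (I*√2528692385069/11563)*(-1/958) - 1359/1273 = -I*√2528692385069/11077354 - 1359/1273 = -1359/1273 - I*√2528692385069/11077354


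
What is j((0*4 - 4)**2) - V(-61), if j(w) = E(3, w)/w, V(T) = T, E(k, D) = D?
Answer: 62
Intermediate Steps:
j(w) = 1 (j(w) = w/w = 1)
j((0*4 - 4)**2) - V(-61) = 1 - 1*(-61) = 1 + 61 = 62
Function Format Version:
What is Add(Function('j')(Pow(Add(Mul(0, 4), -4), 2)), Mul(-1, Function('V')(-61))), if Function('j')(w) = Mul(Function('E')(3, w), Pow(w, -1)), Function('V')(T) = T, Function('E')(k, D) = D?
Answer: 62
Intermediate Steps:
Function('j')(w) = 1 (Function('j')(w) = Mul(w, Pow(w, -1)) = 1)
Add(Function('j')(Pow(Add(Mul(0, 4), -4), 2)), Mul(-1, Function('V')(-61))) = Add(1, Mul(-1, -61)) = Add(1, 61) = 62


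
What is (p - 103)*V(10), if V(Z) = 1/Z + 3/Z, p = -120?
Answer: -446/5 ≈ -89.200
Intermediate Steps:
V(Z) = 4/Z (V(Z) = 1/Z + 3/Z = 4/Z)
(p - 103)*V(10) = (-120 - 103)*(4/10) = -892/10 = -223*⅖ = -446/5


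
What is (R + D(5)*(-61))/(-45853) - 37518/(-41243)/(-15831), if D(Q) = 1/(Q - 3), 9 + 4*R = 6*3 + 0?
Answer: 22299491671/39917661309132 ≈ 0.00055864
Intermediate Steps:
R = 9/4 (R = -9/4 + (6*3 + 0)/4 = -9/4 + (18 + 0)/4 = -9/4 + (¼)*18 = -9/4 + 9/2 = 9/4 ≈ 2.2500)
D(Q) = 1/(-3 + Q)
(R + D(5)*(-61))/(-45853) - 37518/(-41243)/(-15831) = (9/4 - 61/(-3 + 5))/(-45853) - 37518/(-41243)/(-15831) = (9/4 - 61/2)*(-1/45853) - 37518*(-1/41243)*(-1/15831) = (9/4 + (½)*(-61))*(-1/45853) + (37518/41243)*(-1/15831) = (9/4 - 61/2)*(-1/45853) - 12506/217639311 = -113/4*(-1/45853) - 12506/217639311 = 113/183412 - 12506/217639311 = 22299491671/39917661309132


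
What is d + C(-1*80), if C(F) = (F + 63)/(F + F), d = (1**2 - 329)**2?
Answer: 17213457/160 ≈ 1.0758e+5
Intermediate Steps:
d = 107584 (d = (1 - 329)**2 = (-328)**2 = 107584)
C(F) = (63 + F)/(2*F) (C(F) = (63 + F)/((2*F)) = (63 + F)*(1/(2*F)) = (63 + F)/(2*F))
d + C(-1*80) = 107584 + (63 - 1*80)/(2*((-1*80))) = 107584 + (1/2)*(63 - 80)/(-80) = 107584 + (1/2)*(-1/80)*(-17) = 107584 + 17/160 = 17213457/160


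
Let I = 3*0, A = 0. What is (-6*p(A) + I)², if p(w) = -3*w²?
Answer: 0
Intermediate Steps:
I = 0
(-6*p(A) + I)² = (-(-18)*0² + 0)² = (-(-18)*0 + 0)² = (-6*0 + 0)² = (0 + 0)² = 0² = 0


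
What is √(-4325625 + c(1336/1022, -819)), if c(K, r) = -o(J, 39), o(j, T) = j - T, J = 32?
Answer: I*√4325618 ≈ 2079.8*I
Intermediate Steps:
c(K, r) = 7 (c(K, r) = -(32 - 1*39) = -(32 - 39) = -1*(-7) = 7)
√(-4325625 + c(1336/1022, -819)) = √(-4325625 + 7) = √(-4325618) = I*√4325618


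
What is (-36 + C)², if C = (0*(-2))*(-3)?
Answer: 1296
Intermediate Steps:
C = 0 (C = 0*(-3) = 0)
(-36 + C)² = (-36 + 0)² = (-36)² = 1296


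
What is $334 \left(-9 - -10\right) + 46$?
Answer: $380$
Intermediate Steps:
$334 \left(-9 - -10\right) + 46 = 334 \left(-9 + 10\right) + 46 = 334 \cdot 1 + 46 = 334 + 46 = 380$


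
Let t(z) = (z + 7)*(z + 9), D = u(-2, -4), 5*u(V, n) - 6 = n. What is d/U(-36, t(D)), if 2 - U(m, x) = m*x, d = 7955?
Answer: 198875/62654 ≈ 3.1742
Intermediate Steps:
u(V, n) = 6/5 + n/5
D = ⅖ (D = 6/5 + (⅕)*(-4) = 6/5 - ⅘ = ⅖ ≈ 0.40000)
t(z) = (7 + z)*(9 + z)
U(m, x) = 2 - m*x
d/U(-36, t(D)) = 7955/(2 - 1*(-36)*(63 + (⅖)² + 16*(⅖))) = 7955/(2 - 1*(-36)*(63 + 4/25 + 32/5)) = 7955/(2 - 1*(-36)*1739/25) = 7955/(2 + 62604/25) = 7955/(62654/25) = 7955*(25/62654) = 198875/62654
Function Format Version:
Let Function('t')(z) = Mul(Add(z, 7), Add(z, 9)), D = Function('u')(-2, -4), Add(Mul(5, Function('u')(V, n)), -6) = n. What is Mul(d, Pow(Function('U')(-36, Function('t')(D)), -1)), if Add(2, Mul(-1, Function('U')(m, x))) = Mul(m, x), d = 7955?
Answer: Rational(198875, 62654) ≈ 3.1742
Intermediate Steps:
Function('u')(V, n) = Add(Rational(6, 5), Mul(Rational(1, 5), n))
D = Rational(2, 5) (D = Add(Rational(6, 5), Mul(Rational(1, 5), -4)) = Add(Rational(6, 5), Rational(-4, 5)) = Rational(2, 5) ≈ 0.40000)
Function('t')(z) = Mul(Add(7, z), Add(9, z))
Function('U')(m, x) = Add(2, Mul(-1, m, x)) (Function('U')(m, x) = Add(2, Mul(-1, Mul(m, x))) = Add(2, Mul(-1, m, x)))
Mul(d, Pow(Function('U')(-36, Function('t')(D)), -1)) = Mul(7955, Pow(Add(2, Mul(-1, -36, Add(63, Pow(Rational(2, 5), 2), Mul(16, Rational(2, 5))))), -1)) = Mul(7955, Pow(Add(2, Mul(-1, -36, Add(63, Rational(4, 25), Rational(32, 5)))), -1)) = Mul(7955, Pow(Add(2, Mul(-1, -36, Rational(1739, 25))), -1)) = Mul(7955, Pow(Add(2, Rational(62604, 25)), -1)) = Mul(7955, Pow(Rational(62654, 25), -1)) = Mul(7955, Rational(25, 62654)) = Rational(198875, 62654)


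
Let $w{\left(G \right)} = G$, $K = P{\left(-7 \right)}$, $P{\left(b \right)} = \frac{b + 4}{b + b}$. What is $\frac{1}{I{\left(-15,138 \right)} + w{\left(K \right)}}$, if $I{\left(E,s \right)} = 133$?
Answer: $\frac{14}{1865} \approx 0.0075067$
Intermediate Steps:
$P{\left(b \right)} = \frac{4 + b}{2 b}$
$K = \frac{3}{14}$ ($K = \frac{4 - 7}{2 \left(-7\right)} = \frac{1}{2} \left(- \frac{1}{7}\right) \left(-3\right) = \frac{3}{14} \approx 0.21429$)
$\frac{1}{I{\left(-15,138 \right)} + w{\left(K \right)}} = \frac{1}{133 + \frac{3}{14}} = \frac{1}{\frac{1865}{14}} = \frac{14}{1865}$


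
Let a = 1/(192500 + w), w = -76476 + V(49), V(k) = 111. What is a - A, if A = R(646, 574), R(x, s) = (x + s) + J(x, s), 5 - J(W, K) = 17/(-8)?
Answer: -1140097287/929080 ≈ -1227.1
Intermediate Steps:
J(W, K) = 57/8 (J(W, K) = 5 - 17/(-8) = 5 - 17*(-1)/8 = 5 - 1*(-17/8) = 5 + 17/8 = 57/8)
R(x, s) = 57/8 + s + x (R(x, s) = (x + s) + 57/8 = (s + x) + 57/8 = 57/8 + s + x)
w = -76365 (w = -76476 + 111 = -76365)
a = 1/116135 (a = 1/(192500 - 76365) = 1/116135 ≈ 8.6107e-6)
A = 9817/8 (A = 57/8 + 574 + 646 = 9817/8 ≈ 1227.1)
a - A = 1/116135 - 1*9817/8 = 1/116135 - 9817/8 = -1140097287/929080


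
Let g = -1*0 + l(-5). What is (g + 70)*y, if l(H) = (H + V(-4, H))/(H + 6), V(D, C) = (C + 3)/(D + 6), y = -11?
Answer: -704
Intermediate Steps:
V(D, C) = (3 + C)/(6 + D)
l(H) = (3/2 + 3*H/2)/(6 + H) (l(H) = (H + (3 + H)/(6 - 4))/(H + 6) = (H + (3 + H)/2)/(6 + H) = (H + (3/2 + H/2))/(6 + H) = (3/2 + 3*H/2)/(6 + H))
g = -6 (g = -1*0 + 3*(1 - 5)/(2*(6 - 5)) = 0 + (3/2)*(-4)/1 = 0 + (3/2)*1*(-4) = 0 - 6 = -6)
(g + 70)*y = (-6 + 70)*(-11) = 64*(-11) = -704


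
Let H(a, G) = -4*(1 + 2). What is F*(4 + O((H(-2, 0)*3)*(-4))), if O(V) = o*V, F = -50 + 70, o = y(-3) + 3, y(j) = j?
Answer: 80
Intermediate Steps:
H(a, G) = -12 (H(a, G) = -4*3 = -12)
o = 0 (o = -3 + 3 = 0)
F = 20
O(V) = 0 (O(V) = 0*V = 0)
F*(4 + O((H(-2, 0)*3)*(-4))) = 20*(4 + 0) = 20*4 = 80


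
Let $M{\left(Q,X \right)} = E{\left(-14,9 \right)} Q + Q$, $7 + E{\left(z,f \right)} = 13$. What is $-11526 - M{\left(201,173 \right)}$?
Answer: $-12933$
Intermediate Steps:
$E{\left(z,f \right)} = 6$ ($E{\left(z,f \right)} = -7 + 13 = 6$)
$M{\left(Q,X \right)} = 7 Q$ ($M{\left(Q,X \right)} = 6 Q + Q = 7 Q$)
$-11526 - M{\left(201,173 \right)} = -11526 - 7 \cdot 201 = -11526 - 1407 = -12933$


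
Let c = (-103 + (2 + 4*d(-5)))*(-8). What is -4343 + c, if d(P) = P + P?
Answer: -3215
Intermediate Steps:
d(P) = 2*P
c = 1128 (c = (-103 + (2 + 4*(2*(-5))))*(-8) = (-103 + (2 + 4*(-10)))*(-8) = (-103 + (2 - 40))*(-8) = (-103 - 38)*(-8) = -141*(-8) = 1128)
-4343 + c = -4343 + 1128 = -3215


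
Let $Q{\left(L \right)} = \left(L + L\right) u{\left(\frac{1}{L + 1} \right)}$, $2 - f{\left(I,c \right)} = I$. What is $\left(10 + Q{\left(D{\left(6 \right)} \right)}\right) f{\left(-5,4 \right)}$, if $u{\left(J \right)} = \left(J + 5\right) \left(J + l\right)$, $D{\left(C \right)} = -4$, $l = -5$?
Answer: $\frac{13174}{9} \approx 1463.8$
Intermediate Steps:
$u{\left(J \right)} = \left(-5 + J\right) \left(5 + J\right)$ ($u{\left(J \right)} = \left(J + 5\right) \left(J - 5\right) = \left(5 + J\right) \left(-5 + J\right) = \left(-5 + J\right) \left(5 + J\right)$)
$f{\left(I,c \right)} = 2 - I$
$Q{\left(L \right)} = 2 L \left(-25 + \frac{1}{\left(1 + L\right)^{2}}\right)$ ($Q{\left(L \right)} = \left(L + L\right) \left(-25 + \left(\frac{1}{L + 1}\right)^{2}\right) = 2 L \left(-25 + \left(\frac{1}{1 + L}\right)^{2}\right) = 2 L \left(-25 + \frac{1}{\left(1 + L\right)^{2}}\right)$)
$\left(10 + Q{\left(D{\left(6 \right)} \right)}\right) f{\left(-5,4 \right)} = \left(10 + \left(\left(-50\right) \left(-4\right) + 2 \left(-4\right) \frac{1}{\left(1 - 4\right)^{2}}\right)\right) \left(2 - -5\right) = \left(10 + \left(200 + 2 \left(-4\right) \frac{1}{9}\right)\right) \left(2 + 5\right) = \left(10 + \left(200 + 2 \left(-4\right) \frac{1}{9}\right)\right) 7 = \left(10 + \left(200 - \frac{8}{9}\right)\right) 7 = \left(10 + \frac{1792}{9}\right) 7 = \frac{1882}{9} \cdot 7 = \frac{13174}{9}$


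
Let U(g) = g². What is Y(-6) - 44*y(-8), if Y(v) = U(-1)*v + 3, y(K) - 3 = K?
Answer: 217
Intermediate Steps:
y(K) = 3 + K
Y(v) = 3 + v (Y(v) = (-1)²*v + 3 = 1*v + 3 = v + 3 = 3 + v)
Y(-6) - 44*y(-8) = (3 - 6) - 44*(3 - 8) = -3 - 44*(-5) = -3 + 220 = 217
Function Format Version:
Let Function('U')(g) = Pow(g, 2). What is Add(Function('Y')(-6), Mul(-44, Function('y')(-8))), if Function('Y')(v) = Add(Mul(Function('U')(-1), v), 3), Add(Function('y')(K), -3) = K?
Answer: 217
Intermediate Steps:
Function('y')(K) = Add(3, K)
Function('Y')(v) = Add(3, v) (Function('Y')(v) = Add(Mul(Pow(-1, 2), v), 3) = Add(Mul(1, v), 3) = Add(v, 3) = Add(3, v))
Add(Function('Y')(-6), Mul(-44, Function('y')(-8))) = Add(Add(3, -6), Mul(-44, Add(3, -8))) = Add(-3, Mul(-44, -5)) = Add(-3, 220) = 217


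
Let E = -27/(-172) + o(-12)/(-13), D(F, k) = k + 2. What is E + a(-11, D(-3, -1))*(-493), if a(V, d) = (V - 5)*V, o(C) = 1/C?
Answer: -145509662/1677 ≈ -86768.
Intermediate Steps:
D(F, k) = 2 + k
a(V, d) = V*(-5 + V) (a(V, d) = (-5 + V)*V = V*(-5 + V))
E = 274/1677 (E = -27/(-172) + 1/(-12*(-13)) = -27*(-1/172) - 1/12*(-1/13) = 27/172 + 1/156 = 274/1677 ≈ 0.16339)
E + a(-11, D(-3, -1))*(-493) = 274/1677 - 11*(-5 - 11)*(-493) = 274/1677 - 11*(-16)*(-493) = 274/1677 + 176*(-493) = 274/1677 - 86768 = -145509662/1677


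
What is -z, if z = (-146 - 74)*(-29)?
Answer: -6380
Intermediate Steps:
z = 6380 (z = -220*(-29) = 6380)
-z = -1*6380 = -6380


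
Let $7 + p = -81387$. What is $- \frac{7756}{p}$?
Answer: $\frac{3878}{40697} \approx 0.09529$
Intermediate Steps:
$p = -81394$ ($p = -7 - 81387 = -81394$)
$- \frac{7756}{p} = - \frac{7756}{-81394} = \left(-7756\right) \left(- \frac{1}{81394}\right) = \frac{3878}{40697}$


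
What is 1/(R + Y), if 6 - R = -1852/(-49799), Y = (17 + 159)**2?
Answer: 49799/1542870766 ≈ 3.2277e-5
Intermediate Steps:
Y = 30976 (Y = 176**2 = 30976)
R = 296942/49799 (R = 6 - (-1852)/(-49799) = 6 - (-1852)*(-1)/49799 = 6 - 1*1852/49799 = 6 - 1852/49799 = 296942/49799 ≈ 5.9628)
1/(R + Y) = 1/(296942/49799 + 30976) = 1/(1542870766/49799) = 49799/1542870766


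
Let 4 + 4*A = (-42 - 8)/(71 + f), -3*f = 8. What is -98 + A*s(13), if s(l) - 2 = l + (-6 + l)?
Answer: -5085/41 ≈ -124.02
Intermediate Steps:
f = -8/3 (f = -⅓*8 = -8/3 ≈ -2.6667)
A = -97/82 (A = -1 + ((-42 - 8)/(71 - 8/3))/4 = -1 + (-50/205/3)/4 = -1 + (-50*3/205)/4 = -1 + (¼)*(-30/41) = -1 - 15/82 = -97/82 ≈ -1.1829)
s(l) = -4 + 2*l (s(l) = 2 + (l + (-6 + l)) = 2 + (-6 + 2*l) = -4 + 2*l)
-98 + A*s(13) = -98 - 97*(-4 + 2*13)/82 = -98 - 97*(-4 + 26)/82 = -98 - 97/82*22 = -98 - 1067/41 = -5085/41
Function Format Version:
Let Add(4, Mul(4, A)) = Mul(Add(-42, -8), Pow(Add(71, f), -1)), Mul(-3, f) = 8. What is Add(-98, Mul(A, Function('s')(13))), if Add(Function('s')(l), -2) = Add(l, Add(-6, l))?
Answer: Rational(-5085, 41) ≈ -124.02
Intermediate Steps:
f = Rational(-8, 3) (f = Mul(Rational(-1, 3), 8) = Rational(-8, 3) ≈ -2.6667)
A = Rational(-97, 82) (A = Add(-1, Mul(Rational(1, 4), Mul(Add(-42, -8), Pow(Add(71, Rational(-8, 3)), -1)))) = Add(-1, Mul(Rational(1, 4), Mul(-50, Pow(Rational(205, 3), -1)))) = Add(-1, Mul(Rational(1, 4), Mul(-50, Rational(3, 205)))) = Add(-1, Mul(Rational(1, 4), Rational(-30, 41))) = Add(-1, Rational(-15, 82)) = Rational(-97, 82) ≈ -1.1829)
Function('s')(l) = Add(-4, Mul(2, l)) (Function('s')(l) = Add(2, Add(l, Add(-6, l))) = Add(2, Add(-6, Mul(2, l))) = Add(-4, Mul(2, l)))
Add(-98, Mul(A, Function('s')(13))) = Add(-98, Mul(Rational(-97, 82), Add(-4, Mul(2, 13)))) = Add(-98, Mul(Rational(-97, 82), Add(-4, 26))) = Add(-98, Mul(Rational(-97, 82), 22)) = Add(-98, Rational(-1067, 41)) = Rational(-5085, 41)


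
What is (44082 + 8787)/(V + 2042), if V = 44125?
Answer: 17623/15389 ≈ 1.1452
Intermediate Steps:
(44082 + 8787)/(V + 2042) = (44082 + 8787)/(44125 + 2042) = 52869/46167 = 52869*(1/46167) = 17623/15389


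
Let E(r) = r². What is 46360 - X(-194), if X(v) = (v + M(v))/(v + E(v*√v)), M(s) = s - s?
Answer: 1744851319/37637 ≈ 46360.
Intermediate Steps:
M(s) = 0
X(v) = v/(v + v³) (X(v) = (v + 0)/(v + (v*√v)²) = v/(v + (v^(3/2))²) = v/(v + v³))
46360 - X(-194) = 46360 - 1/(1 + (-194)²) = 46360 - 1/(1 + 37636) = 46360 - 1/37637 = 1744851319/37637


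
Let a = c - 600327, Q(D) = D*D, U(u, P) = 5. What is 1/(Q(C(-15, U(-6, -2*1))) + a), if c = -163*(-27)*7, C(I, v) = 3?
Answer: -1/569511 ≈ -1.7559e-6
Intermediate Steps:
Q(D) = D²
c = 30807 (c = 4401*7 = 30807)
a = -569520 (a = 30807 - 600327 = -569520)
1/(Q(C(-15, U(-6, -2*1))) + a) = 1/(3² - 569520) = 1/(9 - 569520) = 1/(-569511) = -1/569511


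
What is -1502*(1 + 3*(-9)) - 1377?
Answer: 37675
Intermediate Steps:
-1502*(1 + 3*(-9)) - 1377 = -1502*(1 - 27) - 1377 = -1502*(-26) - 1377 = 39052 - 1377 = 37675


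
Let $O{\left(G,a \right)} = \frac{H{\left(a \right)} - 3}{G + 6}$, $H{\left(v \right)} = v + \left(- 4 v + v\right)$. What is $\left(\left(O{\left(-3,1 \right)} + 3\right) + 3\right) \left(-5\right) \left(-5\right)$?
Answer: $\frac{325}{3} \approx 108.33$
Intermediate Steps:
$H{\left(v \right)} = - 2 v$ ($H{\left(v \right)} = v - 3 v = - 2 v$)
$O{\left(G,a \right)} = \frac{-3 - 2 a}{6 + G}$ ($O{\left(G,a \right)} = \frac{- 2 a - 3}{G + 6} = \frac{-3 - 2 a}{6 + G}$)
$\left(\left(O{\left(-3,1 \right)} + 3\right) + 3\right) \left(-5\right) \left(-5\right) = \left(\left(\frac{-3 - 2}{6 - 3} + 3\right) + 3\right) \left(-5\right) \left(-5\right) = \left(\left(\frac{-3 - 2}{3} + 3\right) + 3\right) \left(-5\right) \left(-5\right) = \left(\left(\frac{1}{3} \left(-5\right) + 3\right) + 3\right) \left(-5\right) \left(-5\right) = \left(\left(- \frac{5}{3} + 3\right) + 3\right) \left(-5\right) \left(-5\right) = \left(\frac{4}{3} + 3\right) \left(-5\right) \left(-5\right) = \frac{13}{3} \left(-5\right) \left(-5\right) = \left(- \frac{65}{3}\right) \left(-5\right) = \frac{325}{3}$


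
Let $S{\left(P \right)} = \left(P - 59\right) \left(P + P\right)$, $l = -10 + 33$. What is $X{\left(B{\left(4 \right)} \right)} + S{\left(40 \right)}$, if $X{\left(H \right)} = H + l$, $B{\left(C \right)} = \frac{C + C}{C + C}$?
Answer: $-1496$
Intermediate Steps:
$B{\left(C \right)} = 1$ ($B{\left(C \right)} = \frac{2 C}{2 C} = 2 C \frac{1}{2 C} = 1$)
$l = 23$
$X{\left(H \right)} = 23 + H$ ($X{\left(H \right)} = H + 23 = 23 + H$)
$S{\left(P \right)} = 2 P \left(-59 + P\right)$ ($S{\left(P \right)} = \left(-59 + P\right) 2 P = 2 P \left(-59 + P\right)$)
$X{\left(B{\left(4 \right)} \right)} + S{\left(40 \right)} = \left(23 + 1\right) + 2 \cdot 40 \left(-59 + 40\right) = 24 + 2 \cdot 40 \left(-19\right) = 24 - 1520 = -1496$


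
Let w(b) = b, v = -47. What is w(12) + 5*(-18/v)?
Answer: 654/47 ≈ 13.915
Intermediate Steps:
w(12) + 5*(-18/v) = 12 + 5*(-18/(-47)) = 12 + 5*(-18*(-1/47)) = 12 + 5*(18/47) = 12 + 90/47 = 654/47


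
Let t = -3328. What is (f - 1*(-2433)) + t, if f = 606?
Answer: -289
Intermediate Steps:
(f - 1*(-2433)) + t = (606 - 1*(-2433)) - 3328 = (606 + 2433) - 3328 = 3039 - 3328 = -289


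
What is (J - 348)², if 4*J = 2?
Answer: 483025/4 ≈ 1.2076e+5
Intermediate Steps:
J = ½ (J = (¼)*2 = ½ ≈ 0.50000)
(J - 348)² = (½ - 348)² = (-695/2)² = 483025/4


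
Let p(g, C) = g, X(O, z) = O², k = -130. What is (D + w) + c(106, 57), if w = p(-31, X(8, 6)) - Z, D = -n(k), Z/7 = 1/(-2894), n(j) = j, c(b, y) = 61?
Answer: 463047/2894 ≈ 160.00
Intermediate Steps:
Z = -7/2894 (Z = 7/(-2894) = 7*(-1/2894) = -7/2894 ≈ -0.0024188)
D = 130 (D = -1*(-130) = 130)
w = -89707/2894 (w = -31 - 1*(-7/2894) = -31 + 7/2894 = -89707/2894 ≈ -30.998)
(D + w) + c(106, 57) = (130 - 89707/2894) + 61 = 286513/2894 + 61 = 463047/2894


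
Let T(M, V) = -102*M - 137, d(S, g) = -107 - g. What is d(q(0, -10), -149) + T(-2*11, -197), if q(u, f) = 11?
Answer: 2149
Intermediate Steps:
T(M, V) = -137 - 102*M
d(q(0, -10), -149) + T(-2*11, -197) = (-107 - 1*(-149)) + (-137 - (-204)*11) = (-107 + 149) + (-137 - 102*(-22)) = 42 + (-137 + 2244) = 42 + 2107 = 2149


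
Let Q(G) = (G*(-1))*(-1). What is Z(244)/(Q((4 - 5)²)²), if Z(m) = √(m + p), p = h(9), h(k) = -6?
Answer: √238 ≈ 15.427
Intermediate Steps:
p = -6
Z(m) = √(-6 + m) (Z(m) = √(m - 6) = √(-6 + m))
Q(G) = G (Q(G) = -G*(-1) = G)
Z(244)/(Q((4 - 5)²)²) = √(-6 + 244)/(((4 - 5)²)²) = √238/(((-1)²)²) = √238/(1²) = √238/1 = √238*1 = √238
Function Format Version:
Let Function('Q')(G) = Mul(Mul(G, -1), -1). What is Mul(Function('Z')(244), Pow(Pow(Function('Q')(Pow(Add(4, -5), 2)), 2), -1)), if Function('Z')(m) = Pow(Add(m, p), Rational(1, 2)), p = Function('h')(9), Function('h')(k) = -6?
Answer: Pow(238, Rational(1, 2)) ≈ 15.427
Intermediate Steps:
p = -6
Function('Z')(m) = Pow(Add(-6, m), Rational(1, 2)) (Function('Z')(m) = Pow(Add(m, -6), Rational(1, 2)) = Pow(Add(-6, m), Rational(1, 2)))
Function('Q')(G) = G (Function('Q')(G) = Mul(Mul(-1, G), -1) = G)
Mul(Function('Z')(244), Pow(Pow(Function('Q')(Pow(Add(4, -5), 2)), 2), -1)) = Mul(Pow(Add(-6, 244), Rational(1, 2)), Pow(Pow(Pow(Add(4, -5), 2), 2), -1)) = Mul(Pow(238, Rational(1, 2)), Pow(Pow(Pow(-1, 2), 2), -1)) = Mul(Pow(238, Rational(1, 2)), Pow(Pow(1, 2), -1)) = Mul(Pow(238, Rational(1, 2)), Pow(1, -1)) = Mul(Pow(238, Rational(1, 2)), 1) = Pow(238, Rational(1, 2))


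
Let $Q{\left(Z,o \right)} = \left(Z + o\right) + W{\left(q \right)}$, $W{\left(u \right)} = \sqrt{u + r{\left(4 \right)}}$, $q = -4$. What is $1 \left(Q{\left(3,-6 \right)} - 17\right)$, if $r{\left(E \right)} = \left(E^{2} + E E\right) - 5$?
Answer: $-20 + \sqrt{23} \approx -15.204$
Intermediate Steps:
$r{\left(E \right)} = -5 + 2 E^{2}$ ($r{\left(E \right)} = \left(E^{2} + E^{2}\right) - 5 = 2 E^{2} - 5 = -5 + 2 E^{2}$)
$W{\left(u \right)} = \sqrt{27 + u}$ ($W{\left(u \right)} = \sqrt{u - \left(5 - 2 \cdot 4^{2}\right)} = \sqrt{u + \left(-5 + 2 \cdot 16\right)} = \sqrt{u + \left(-5 + 32\right)} = \sqrt{u + 27} = \sqrt{27 + u}$)
$Q{\left(Z,o \right)} = Z + o + \sqrt{23}$ ($Q{\left(Z,o \right)} = \left(Z + o\right) + \sqrt{27 - 4} = \left(Z + o\right) + \sqrt{23} = Z + o + \sqrt{23}$)
$1 \left(Q{\left(3,-6 \right)} - 17\right) = 1 \left(\left(3 - 6 + \sqrt{23}\right) - 17\right) = 1 \left(\left(-3 + \sqrt{23}\right) - 17\right) = 1 \left(-20 + \sqrt{23}\right) = -20 + \sqrt{23}$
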